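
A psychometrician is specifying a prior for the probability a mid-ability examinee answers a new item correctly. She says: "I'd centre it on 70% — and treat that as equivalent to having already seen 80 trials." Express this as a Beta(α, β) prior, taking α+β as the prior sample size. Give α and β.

α = 56, β = 24

Under the effective-sample-size interpretation, Beta(α, β) has prior mean α/(α+β) and prior sample size α+β.
So α+β = 80 and α/(α+β) = 0.7, giving α = 0.7·80 = 56 and β = 80 − 56 = 24.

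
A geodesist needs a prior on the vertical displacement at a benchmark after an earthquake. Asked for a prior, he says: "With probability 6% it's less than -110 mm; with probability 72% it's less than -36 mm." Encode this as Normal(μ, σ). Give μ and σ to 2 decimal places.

The p-quantile of Normal(μ,σ) is μ + z_p·σ, with z_{0.06} = -1.555 and z_{0.72} = 0.5828.
Eliminate σ: μ = (z₂·x₁ − z₁·x₂)/(z₂ − z₁) = (0.5828·-110 − (-1.555)·-36)/2.138 = -56.18.
Then σ = (x₂ − x₁)/(z₂ − z₁) = (-36 − -110)/2.138 = 34.62.

μ = -56.18, σ = 34.62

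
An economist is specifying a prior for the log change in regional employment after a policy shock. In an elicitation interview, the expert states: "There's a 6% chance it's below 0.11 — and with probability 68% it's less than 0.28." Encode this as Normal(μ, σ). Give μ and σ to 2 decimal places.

μ = 0.24, σ = 0.08

For Normal(μ,σ), the p-quantile is μ + z_p·σ. Here z_{0.06} = -1.555, z_{0.68} = 0.4677.
So 0.11 = μ − 1.555σ and 0.28 = μ + 0.4677σ.
Subtracting: σ = (0.28 − 0.11)/(0.4677 − (-1.555)) = 0.08.
Then μ = 0.11 − (-1.555)·0.08 = 0.24.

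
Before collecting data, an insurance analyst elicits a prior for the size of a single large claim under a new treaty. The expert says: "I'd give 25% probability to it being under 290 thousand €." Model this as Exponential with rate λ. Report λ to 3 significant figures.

P(T < 290.0) = 1 − e^(−λ·290.0) = 0.25, so λ = −ln(1−0.25)/290.0 = −ln(0.75)/290.0 = 0.000992.

λ ≈ 0.000992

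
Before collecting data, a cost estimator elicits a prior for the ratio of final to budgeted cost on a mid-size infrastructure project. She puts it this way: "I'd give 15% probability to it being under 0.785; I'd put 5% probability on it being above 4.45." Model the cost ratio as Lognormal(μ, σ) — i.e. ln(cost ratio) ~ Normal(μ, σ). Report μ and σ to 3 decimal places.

If T ~ Lognormal(μ,σ) then ln T ~ Normal(μ,σ), so the p-quantile of ln T is μ + z_p·σ.
ln(0.785) = -0.2421 and ln(4.45) = 1.493; z_{0.15} = -1.036, z_{0.95} = 1.645.
σ = (1.493 − -0.2421)/(1.645 − (-1.036)) = 0.647.
μ = -0.2421 − (-1.036)·0.647 = 0.429.

μ ≈ 0.429, σ ≈ 0.647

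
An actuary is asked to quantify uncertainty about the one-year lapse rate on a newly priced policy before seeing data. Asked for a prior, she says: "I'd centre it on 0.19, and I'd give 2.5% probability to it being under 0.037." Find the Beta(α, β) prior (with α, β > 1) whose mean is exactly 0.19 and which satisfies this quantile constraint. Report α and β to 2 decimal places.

With mean 0.19 fixed, write α = 0.19s, β = 0.81s where s = α+β.
Need P(θ < 0.037) = 0.025 under Beta(0.19s, 0.81s). Normal approximation: (q−m)/√(m(1−m)/s) ≈ z_{0.025} = -1.96, so s ≈ 0.19·0.81·(-1.96)²/(0.037−0.19)² = 25.3.
At s = 25.3: P(θ<0.037) ≈ 0.003. Adjusting to match 0.025 gives s ≈ 13.51.
So α = 0.19·13.51 ≈ 2.57, β = 0.81·13.51 ≈ 10.94.

α ≈ 2.57, β ≈ 10.94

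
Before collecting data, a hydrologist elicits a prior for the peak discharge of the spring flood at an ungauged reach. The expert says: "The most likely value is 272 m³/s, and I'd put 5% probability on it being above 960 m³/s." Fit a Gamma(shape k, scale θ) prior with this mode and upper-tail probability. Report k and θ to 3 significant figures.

k ≈ 2.62, θ ≈ 168

Gamma(k,θ) with k>1 has mode (k−1)θ, so θ = 272/(k−1).
Need P(X < 960) = 0.95 with θ tied to k this way. Start at k = 2, θ = 272: P(X<960) ≈ 0.867.
Too low — raise k to concentrate. Iterating converges to k ≈ 2.62.
Then θ = 272/(2.62−1) ≈ 168.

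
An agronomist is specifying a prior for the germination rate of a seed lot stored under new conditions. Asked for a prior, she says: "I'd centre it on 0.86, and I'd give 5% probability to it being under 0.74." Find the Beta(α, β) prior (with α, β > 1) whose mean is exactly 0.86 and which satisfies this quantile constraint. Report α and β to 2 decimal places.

α ≈ 23.72, β ≈ 3.86

With mean 0.86 fixed, write α = 0.86s, β = 0.14s where s = α+β.
Need P(θ < 0.74) = 0.05 under Beta(0.86s, 0.14s). Normal approximation: (q−m)/√(m(1−m)/s) ≈ z_{0.05} = -1.64, so s ≈ 0.86·0.14·(-1.64)²/(0.74−0.86)² = 22.6.
At s = 22.6: P(θ<0.74) ≈ 0.065. Adjusting to match 0.05 gives s ≈ 27.59.
So α = 0.86·27.59 ≈ 23.72, β = 0.14·27.59 ≈ 3.86.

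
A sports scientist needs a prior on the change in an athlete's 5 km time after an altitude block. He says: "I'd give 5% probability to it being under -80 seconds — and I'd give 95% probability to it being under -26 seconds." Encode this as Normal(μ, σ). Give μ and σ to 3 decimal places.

μ = -53.000, σ = 16.415

For Normal(μ,σ), the p-quantile is μ + z_p·σ. Here z_{0.05} = -1.645, z_{0.95} = 1.645.
So -80 = μ − 1.645σ and -26 = μ + 1.645σ.
Subtracting: σ = (-26 − -80)/(1.645 − (-1.645)) = 16.415.
Then μ = -80 − (-1.645)·16.415 = -53.000.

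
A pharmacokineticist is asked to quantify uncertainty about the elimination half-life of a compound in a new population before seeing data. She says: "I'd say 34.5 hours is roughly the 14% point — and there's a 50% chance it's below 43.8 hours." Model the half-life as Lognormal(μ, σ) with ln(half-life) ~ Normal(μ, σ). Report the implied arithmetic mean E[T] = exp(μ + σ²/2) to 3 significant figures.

E[T] ≈ 44.9 hours

If T ~ Lognormal(μ,σ) then ln T ~ Normal(μ,σ), so the p-quantile of ln T is μ + z_p·σ.
ln(34.5) = 3.541 and ln(43.8) = 3.78; z_{0.14} = -1.08, z_{0.5} = 0.
σ = (3.78 − 3.541)/(0 − (-1.08)) = 0.221.
μ = 3.541 − (-1.08)·0.221 = 3.780.
E[T] = exp(μ + σ²/2) = exp(3.780 + 0.0244) = 44.9 hours.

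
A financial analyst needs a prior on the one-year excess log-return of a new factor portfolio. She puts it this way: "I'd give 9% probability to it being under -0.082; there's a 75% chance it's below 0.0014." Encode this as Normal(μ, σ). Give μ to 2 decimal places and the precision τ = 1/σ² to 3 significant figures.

μ = -0.03, τ = 584

The p-quantile of Normal(μ,σ) is μ + z_p·σ, with z_{0.09} = -1.341 and z_{0.75} = 0.6745.
Eliminate σ: μ = (z₂·x₁ − z₁·x₂)/(z₂ − z₁) = (0.6745·-0.082 − (-1.341)·0.0014)/2.015 = -0.03.
Then σ = (x₂ − x₁)/(z₂ − z₁) = (0.0014 − -0.082)/2.015 = 0.04.
Precision τ = 1/σ² = 1/0.04138² = 584.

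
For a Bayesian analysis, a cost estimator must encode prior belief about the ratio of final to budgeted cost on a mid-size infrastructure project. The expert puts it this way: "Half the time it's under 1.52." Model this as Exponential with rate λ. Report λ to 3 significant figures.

λ ≈ 0.456

Exponential median = ln 2 / λ, so λ = ln 2 / 1.52 = 0.456.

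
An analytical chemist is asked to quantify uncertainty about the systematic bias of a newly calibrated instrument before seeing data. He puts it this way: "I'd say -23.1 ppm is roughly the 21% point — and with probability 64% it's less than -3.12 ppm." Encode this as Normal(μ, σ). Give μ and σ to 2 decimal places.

μ = -9.27, σ = 17.15

The p-quantile of Normal(μ,σ) is μ + z_p·σ, with z_{0.21} = -0.8064 and z_{0.64} = 0.3585.
Eliminate σ: μ = (z₂·x₁ − z₁·x₂)/(z₂ − z₁) = (0.3585·-23.1 − (-0.8064)·-3.12)/1.165 = -9.27.
Then σ = (x₂ − x₁)/(z₂ − z₁) = (-3.12 − -23.1)/1.165 = 17.15.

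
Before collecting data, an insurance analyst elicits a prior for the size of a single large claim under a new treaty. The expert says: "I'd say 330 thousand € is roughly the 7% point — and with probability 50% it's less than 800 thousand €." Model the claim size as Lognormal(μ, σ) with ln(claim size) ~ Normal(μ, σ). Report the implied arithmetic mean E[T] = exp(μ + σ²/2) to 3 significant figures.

E[T] ≈ 958 thousand €

If T ~ Lognormal(μ,σ) then ln T ~ Normal(μ,σ), so the p-quantile of ln T is μ + z_p·σ.
ln(330) = 5.799 and ln(800) = 6.685; z_{0.07} = -1.476, z_{0.5} = 0.
σ = (6.685 − 5.799)/(0 − (-1.476)) = 0.600.
μ = 5.799 − (-1.476)·0.600 = 6.685.
E[T] = exp(μ + σ²/2) = exp(6.685 + 0.1800) = 958 thousand €.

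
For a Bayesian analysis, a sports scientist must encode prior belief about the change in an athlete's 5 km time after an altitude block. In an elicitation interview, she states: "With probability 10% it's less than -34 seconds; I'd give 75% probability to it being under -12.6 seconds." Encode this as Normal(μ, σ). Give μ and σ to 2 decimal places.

For Normal(μ,σ), the p-quantile is μ + z_p·σ. Here z_{0.1} = -1.282, z_{0.75} = 0.6745.
So -34 = μ − 1.282σ and -12.6 = μ + 0.6745σ.
Subtracting: σ = (-12.6 − -34)/(0.6745 − (-1.282)) = 10.94.
Then μ = -34 − (-1.282)·10.94 = -19.98.

μ = -19.98, σ = 10.94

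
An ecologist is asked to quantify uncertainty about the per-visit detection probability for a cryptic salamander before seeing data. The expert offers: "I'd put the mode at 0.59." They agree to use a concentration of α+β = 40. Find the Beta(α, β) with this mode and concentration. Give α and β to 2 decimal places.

For α,β > 1 the Beta mode is (α−1)/(α+β−2). With α+β = 40, the mode is (α−1)/38.
Set (α−1)/38 = 0.59 → α = 1 + 0.59·38 = 23.42.
β = 40 − α = 16.58.

α = 23.42, β = 16.58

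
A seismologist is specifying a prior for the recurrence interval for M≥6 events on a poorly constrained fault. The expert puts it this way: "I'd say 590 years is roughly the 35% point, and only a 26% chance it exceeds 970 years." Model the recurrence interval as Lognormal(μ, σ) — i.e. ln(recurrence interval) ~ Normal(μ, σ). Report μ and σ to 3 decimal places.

μ ≈ 6.566, σ ≈ 0.483

If T ~ Lognormal(μ,σ) then ln T ~ Normal(μ,σ), so the p-quantile of ln T is μ + z_p·σ.
ln(590) = 6.38 and ln(970) = 6.877; z_{0.35} = -0.3853, z_{0.74} = 0.6433.
σ = (6.877 − 6.38)/(0.6433 − (-0.3853)) = 0.483.
μ = 6.38 − (-0.3853)·0.483 = 6.566.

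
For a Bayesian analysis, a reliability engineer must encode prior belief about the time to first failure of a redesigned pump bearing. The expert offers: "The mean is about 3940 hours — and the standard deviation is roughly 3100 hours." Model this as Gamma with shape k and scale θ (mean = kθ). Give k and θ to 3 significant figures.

For Gamma(k, scale θ): mean = kθ, variance = kθ², so CV = 1/√k.
CV = SD/mean = 3100/3940 = 0.7868, hence k = 1/CV² = 1.62.
Then θ = mean/k = 3940/1.62 = 2440.

k ≈ 1.62, θ ≈ 2440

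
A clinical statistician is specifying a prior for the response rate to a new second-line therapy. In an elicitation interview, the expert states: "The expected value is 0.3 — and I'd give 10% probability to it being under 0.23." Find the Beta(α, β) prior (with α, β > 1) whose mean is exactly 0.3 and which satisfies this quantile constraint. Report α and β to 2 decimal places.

With mean 0.3 fixed, write α = 0.3s, β = 0.7s where s = α+β.
Need P(θ < 0.23) = 0.1 under Beta(0.3s, 0.7s). Normal approximation: (q−m)/√(m(1−m)/s) ≈ z_{0.1} = -1.28, so s ≈ 0.3·0.7·(-1.28)²/(0.23−0.3)² = 70.4.
At s = 70.4: P(θ<0.23) ≈ 0.095. Adjusting to match 0.1 gives s ≈ 67.29.
So α = 0.3·67.29 ≈ 20.19, β = 0.7·67.29 ≈ 47.10.

α ≈ 20.19, β ≈ 47.10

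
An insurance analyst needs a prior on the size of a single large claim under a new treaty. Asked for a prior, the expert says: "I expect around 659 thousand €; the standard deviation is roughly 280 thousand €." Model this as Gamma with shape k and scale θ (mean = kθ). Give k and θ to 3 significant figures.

For Gamma(k, scale θ): mean = kθ, variance = kθ², so CV = 1/√k.
CV = SD/mean = 280/659 = 0.4249, hence k = 1/CV² = 5.54.
Then θ = mean/k = 659/5.54 = 119.

k ≈ 5.54, θ ≈ 119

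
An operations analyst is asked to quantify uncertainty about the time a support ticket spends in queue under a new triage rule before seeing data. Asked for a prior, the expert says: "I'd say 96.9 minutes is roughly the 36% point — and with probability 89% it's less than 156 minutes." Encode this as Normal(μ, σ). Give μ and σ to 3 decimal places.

For Normal(μ,σ), the p-quantile is μ + z_p·σ. Here z_{0.36} = -0.3585, z_{0.89} = 1.227.
So 96.9 = μ − 0.3585σ and 156 = μ + 1.227σ.
Subtracting: σ = (156 − 96.9)/(1.227 − (-0.3585)) = 37.287.
Then μ = 96.9 − (-0.3585)·37.287 = 110.266.

μ = 110.266, σ = 37.287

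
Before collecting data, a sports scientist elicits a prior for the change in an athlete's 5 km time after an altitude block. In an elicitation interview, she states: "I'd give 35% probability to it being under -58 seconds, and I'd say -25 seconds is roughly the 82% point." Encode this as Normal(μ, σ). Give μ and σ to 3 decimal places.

The p-quantile of Normal(μ,σ) is μ + z_p·σ, with z_{0.35} = -0.3853 and z_{0.82} = 0.9154.
Eliminate σ: μ = (z₂·x₁ − z₁·x₂)/(z₂ − z₁) = (0.9154·-58 − (-0.3853)·-25)/1.301 = -48.224.
Then σ = (x₂ − x₁)/(z₂ − z₁) = (-25 − -58)/1.301 = 25.371.

μ = -48.224, σ = 25.371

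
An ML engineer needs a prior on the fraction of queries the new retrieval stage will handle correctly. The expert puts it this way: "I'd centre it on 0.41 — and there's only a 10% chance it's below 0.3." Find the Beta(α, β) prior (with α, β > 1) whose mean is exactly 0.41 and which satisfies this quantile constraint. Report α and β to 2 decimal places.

α ≈ 13.00, β ≈ 18.71

With mean 0.41 fixed, write α = 0.41s, β = 0.59s where s = α+β.
Need P(θ < 0.3) = 0.1 under Beta(0.41s, 0.59s). Normal approximation: (q−m)/√(m(1−m)/s) ≈ z_{0.1} = -1.28, so s ≈ 0.41·0.59·(-1.28)²/(0.3−0.41)² = 32.8.
At s = 32.8: P(θ<0.3) ≈ 0.096. Adjusting to match 0.1 gives s ≈ 31.71.
So α = 0.41·31.71 ≈ 13.00, β = 0.59·31.71 ≈ 18.71.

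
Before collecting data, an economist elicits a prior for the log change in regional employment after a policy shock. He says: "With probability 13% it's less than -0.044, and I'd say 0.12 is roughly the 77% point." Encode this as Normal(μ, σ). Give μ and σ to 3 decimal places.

μ = 0.055, σ = 0.088

The p-quantile of Normal(μ,σ) is μ + z_p·σ, with z_{0.13} = -1.126 and z_{0.77} = 0.7388.
Eliminate σ: μ = (z₂·x₁ − z₁·x₂)/(z₂ − z₁) = (0.7388·-0.044 − (-1.126)·0.12)/1.865 = 0.055.
Then σ = (x₂ − x₁)/(z₂ − z₁) = (0.12 − -0.044)/1.865 = 0.088.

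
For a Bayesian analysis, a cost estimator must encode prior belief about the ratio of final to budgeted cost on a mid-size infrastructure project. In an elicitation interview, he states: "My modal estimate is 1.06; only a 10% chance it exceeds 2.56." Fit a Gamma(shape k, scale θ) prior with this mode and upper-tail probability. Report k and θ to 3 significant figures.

Gamma(k,θ) with k>1 has mode (k−1)θ, so θ = 1.06/(k−1).
Need P(X < 2.56) = 0.9 with θ tied to k this way. Start at k = 2, θ = 1.06: P(X<2.56) ≈ 0.695.
Too low — raise k to concentrate. Iterating converges to k ≈ 3.47.
Then θ = 1.06/(3.47−1) ≈ 0.429.

k ≈ 3.47, θ ≈ 0.429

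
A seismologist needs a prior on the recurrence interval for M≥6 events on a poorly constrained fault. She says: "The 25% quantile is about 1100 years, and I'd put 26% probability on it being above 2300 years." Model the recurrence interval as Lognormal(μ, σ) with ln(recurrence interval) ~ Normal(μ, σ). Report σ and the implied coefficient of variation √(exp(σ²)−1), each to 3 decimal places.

If T ~ Lognormal(μ,σ) then ln T ~ Normal(μ,σ), so the p-quantile of ln T is μ + z_p·σ.
ln(1100) = 7.003 and ln(2300) = 7.741; z_{0.25} = -0.6745, z_{0.74} = 0.6433.
σ = (7.741 − 7.003)/(0.6433 − (-0.6745)) = 0.560.
μ = 7.003 − (-0.6745)·0.560 = 7.381.
CV = √(exp(σ²)−1) = √(exp(0.3133)−1) = 0.607.

σ ≈ 0.560, CV ≈ 0.607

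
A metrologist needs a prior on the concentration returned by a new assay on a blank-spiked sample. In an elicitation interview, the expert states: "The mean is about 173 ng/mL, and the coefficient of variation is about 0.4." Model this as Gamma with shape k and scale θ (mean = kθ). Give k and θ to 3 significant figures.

k ≈ 6.25, θ ≈ 27.7

For Gamma(k, scale θ): mean = kθ, variance = kθ², so CV = 1/√k.
CV = 0.4, hence k = 1/CV² = 6.25.
Then θ = mean/k = 173/6.25 = 27.7.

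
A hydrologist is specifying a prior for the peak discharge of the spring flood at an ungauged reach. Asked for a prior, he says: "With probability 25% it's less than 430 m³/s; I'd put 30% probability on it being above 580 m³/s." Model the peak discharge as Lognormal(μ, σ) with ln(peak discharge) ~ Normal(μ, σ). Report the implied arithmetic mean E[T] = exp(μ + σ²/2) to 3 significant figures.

If T ~ Lognormal(μ,σ) then ln T ~ Normal(μ,σ), so the p-quantile of ln T is μ + z_p·σ.
ln(430) = 6.064 and ln(580) = 6.363; z_{0.25} = -0.6745, z_{0.7} = 0.5244.
σ = (6.363 − 6.064)/(0.5244 − (-0.6745)) = 0.250.
μ = 6.064 − (-0.6745)·0.250 = 6.232.
E[T] = exp(μ + σ²/2) = exp(6.232 + 0.0312) = 525 m³/s.

E[T] ≈ 525 m³/s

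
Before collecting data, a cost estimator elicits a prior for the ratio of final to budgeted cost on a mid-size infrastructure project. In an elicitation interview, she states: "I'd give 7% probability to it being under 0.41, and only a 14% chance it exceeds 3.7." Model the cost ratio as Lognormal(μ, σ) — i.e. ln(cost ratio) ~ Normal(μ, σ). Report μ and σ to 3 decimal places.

If T ~ Lognormal(μ,σ) then ln T ~ Normal(μ,σ), so the p-quantile of ln T is μ + z_p·σ.
ln(0.41) = -0.8916 and ln(3.7) = 1.308; z_{0.07} = -1.476, z_{0.86} = 1.08.
σ = (1.308 − -0.8916)/(1.08 − (-1.476)) = 0.861.
μ = -0.8916 − (-1.476)·0.861 = 0.379.

μ ≈ 0.379, σ ≈ 0.861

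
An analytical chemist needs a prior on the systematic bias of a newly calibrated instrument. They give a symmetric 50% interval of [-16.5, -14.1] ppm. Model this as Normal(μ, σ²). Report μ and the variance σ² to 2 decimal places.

μ = -15.30, σ² = 3.17

A symmetric 50% interval runs μ ± z·σ with z = 0.6745.
Half-width = 1.2, so σ = 1.2/0.6745 = 1.779 and σ² = 3.17.
μ is the interval midpoint, -15.30.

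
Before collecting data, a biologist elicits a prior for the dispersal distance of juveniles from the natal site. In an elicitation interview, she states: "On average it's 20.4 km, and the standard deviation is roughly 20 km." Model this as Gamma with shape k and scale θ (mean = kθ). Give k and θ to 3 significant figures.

For Gamma(k, scale θ): mean = kθ, variance = kθ², so CV = 1/√k.
CV = SD/mean = 20/20.4 = 0.9804, hence k = 1/CV² = 1.04.
Then θ = mean/k = 20.4/1.04 = 19.6.

k ≈ 1.04, θ ≈ 19.6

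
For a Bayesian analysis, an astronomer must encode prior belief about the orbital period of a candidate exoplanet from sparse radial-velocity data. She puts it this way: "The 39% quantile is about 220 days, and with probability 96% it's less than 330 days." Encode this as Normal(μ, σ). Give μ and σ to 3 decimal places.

The p-quantile of Normal(μ,σ) is μ + z_p·σ, with z_{0.39} = -0.2793 and z_{0.96} = 1.751.
Eliminate σ: μ = (z₂·x₁ − z₁·x₂)/(z₂ − z₁) = (1.751·220 − (-0.2793)·330)/2.03 = 235.135.
Then σ = (x₂ − x₁)/(z₂ − z₁) = (330 − 220)/2.03 = 54.187.

μ = 235.135, σ = 54.187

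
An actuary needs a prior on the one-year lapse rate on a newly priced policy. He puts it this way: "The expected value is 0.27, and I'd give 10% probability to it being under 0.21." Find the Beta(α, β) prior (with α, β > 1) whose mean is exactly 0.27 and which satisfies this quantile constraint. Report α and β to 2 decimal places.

α ≈ 23.19, β ≈ 62.69

With mean 0.27 fixed, write α = 0.27s, β = 0.73s where s = α+β.
Need P(θ < 0.21) = 0.1 under Beta(0.27s, 0.73s). Normal approximation: (q−m)/√(m(1−m)/s) ≈ z_{0.1} = -1.28, so s ≈ 0.27·0.73·(-1.28)²/(0.21−0.27)² = 89.9.
At s = 89.9: P(θ<0.21) ≈ 0.095. Adjusting to match 0.1 gives s ≈ 85.88.
So α = 0.27·85.88 ≈ 23.19, β = 0.73·85.88 ≈ 62.69.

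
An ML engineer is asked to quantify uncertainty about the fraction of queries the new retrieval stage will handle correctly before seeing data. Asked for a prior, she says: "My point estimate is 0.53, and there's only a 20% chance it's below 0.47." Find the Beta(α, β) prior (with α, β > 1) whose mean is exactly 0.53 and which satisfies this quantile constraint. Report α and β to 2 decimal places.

α ≈ 25.95, β ≈ 23.01

With mean 0.53 fixed, write α = 0.53s, β = 0.47s where s = α+β.
Need P(θ < 0.47) = 0.2 under Beta(0.53s, 0.47s). Normal approximation: (q−m)/√(m(1−m)/s) ≈ z_{0.2} = -0.842, so s ≈ 0.53·0.47·(-0.842)²/(0.47−0.53)² = 49.0.
At s = 49.0: P(θ<0.47) ≈ 0.200. Adjusting to match 0.2 gives s ≈ 48.96.
So α = 0.53·48.96 ≈ 25.95, β = 0.47·48.96 ≈ 23.01.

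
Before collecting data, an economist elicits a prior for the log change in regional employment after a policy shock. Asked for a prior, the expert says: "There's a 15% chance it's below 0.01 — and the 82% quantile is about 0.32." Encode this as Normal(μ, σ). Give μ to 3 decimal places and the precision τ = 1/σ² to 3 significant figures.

μ = 0.175, τ = 39.6

The p-quantile of Normal(μ,σ) is μ + z_p·σ, with z_{0.15} = -1.036 and z_{0.82} = 0.9154.
Eliminate σ: μ = (z₂·x₁ − z₁·x₂)/(z₂ − z₁) = (0.9154·0.01 − (-1.036)·0.32)/1.952 = 0.175.
Then σ = (x₂ − x₁)/(z₂ − z₁) = (0.32 − 0.01)/1.952 = 0.159.
Precision τ = 1/σ² = 1/0.1588² = 39.6.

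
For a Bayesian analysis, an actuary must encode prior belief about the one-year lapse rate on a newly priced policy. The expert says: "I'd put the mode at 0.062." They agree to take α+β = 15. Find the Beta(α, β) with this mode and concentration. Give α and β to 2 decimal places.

For α,β > 1 the Beta mode is (α−1)/(α+β−2). With α+β = 15, the mode is (α−1)/13.
Set (α−1)/13 = 0.062 → α = 1 + 0.062·13 = 1.81.
β = 15 − α = 13.19.

α = 1.81, β = 13.19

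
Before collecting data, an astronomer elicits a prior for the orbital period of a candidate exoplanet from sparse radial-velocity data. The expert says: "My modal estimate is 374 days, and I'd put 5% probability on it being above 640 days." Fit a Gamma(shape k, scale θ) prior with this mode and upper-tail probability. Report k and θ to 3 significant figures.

Gamma(k,θ) with k>1 has mode (k−1)θ, so θ = 374/(k−1).
Need P(X < 640) = 0.95 with θ tied to k this way. Start at k = 2, θ = 374: P(X<640) ≈ 0.510.
Too low — raise k to concentrate. Iterating converges to k ≈ 10.7.
Then θ = 374/(10.7−1) ≈ 38.7.

k ≈ 10.7, θ ≈ 38.7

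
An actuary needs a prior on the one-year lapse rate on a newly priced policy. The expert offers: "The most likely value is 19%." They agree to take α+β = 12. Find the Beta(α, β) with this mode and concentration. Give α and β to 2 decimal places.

α = 2.90, β = 9.10

For α,β > 1 the Beta mode is (α−1)/(α+β−2). With α+β = 12, the mode is (α−1)/10.
Set (α−1)/10 = 0.19 → α = 1 + 0.19·10 = 2.90.
β = 12 − α = 9.10.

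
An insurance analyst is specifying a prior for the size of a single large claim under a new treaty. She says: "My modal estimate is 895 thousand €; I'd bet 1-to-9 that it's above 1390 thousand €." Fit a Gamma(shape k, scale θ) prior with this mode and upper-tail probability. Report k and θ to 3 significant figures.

Gamma(k,θ) with k>1 has mode (k−1)θ, so θ = 895/(k−1).
Need P(X < 1390) = 0.9 with θ tied to k this way. Start at k = 2, θ = 895: P(X<1390) ≈ 0.460.
Too low — raise k to concentrate. Iterating converges to k ≈ 10.7.
Then θ = 895/(10.7−1) ≈ 92.7.

k ≈ 10.7, θ ≈ 92.7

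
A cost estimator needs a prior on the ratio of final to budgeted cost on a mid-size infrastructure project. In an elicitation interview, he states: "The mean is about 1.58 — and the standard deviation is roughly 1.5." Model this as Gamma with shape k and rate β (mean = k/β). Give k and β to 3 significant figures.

For Gamma(k, rate β): mean = k/β, variance = k/β², so CV = 1/√k.
CV = SD/mean = 1.5/1.58 = 0.9494, hence k = 1/CV² = 1.11.
Then β = k/mean = 1.11/1.58 = 0.702.

k ≈ 1.11, β ≈ 0.702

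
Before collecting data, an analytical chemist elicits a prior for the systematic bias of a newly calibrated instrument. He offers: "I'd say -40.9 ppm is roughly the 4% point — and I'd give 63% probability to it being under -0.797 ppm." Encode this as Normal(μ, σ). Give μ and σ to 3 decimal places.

For Normal(μ,σ), the p-quantile is μ + z_p·σ. Here z_{0.04} = -1.751, z_{0.63} = 0.3319.
So -40.9 = μ − 1.751σ and -0.797 = μ + 0.3319σ.
Subtracting: σ = (-0.797 − -40.9)/(0.3319 − (-1.751)) = 19.257.
Then μ = -40.9 − (-1.751)·19.257 = -7.187.

μ = -7.187, σ = 19.257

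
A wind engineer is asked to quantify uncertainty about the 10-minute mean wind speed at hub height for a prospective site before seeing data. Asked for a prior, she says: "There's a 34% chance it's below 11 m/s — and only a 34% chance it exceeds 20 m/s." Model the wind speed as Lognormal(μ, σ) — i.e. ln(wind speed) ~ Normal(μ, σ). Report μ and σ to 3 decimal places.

If T ~ Lognormal(μ,σ) then ln T ~ Normal(μ,σ), so the p-quantile of ln T is μ + z_p·σ.
ln(11) = 2.398 and ln(20) = 2.996; z_{0.34} = -0.4125, z_{0.66} = 0.4125.
σ = (2.996 − 2.398)/(0.4125 − (-0.4125)) = 0.725.
μ = 2.398 − (-0.4125)·0.725 = 2.697.

μ ≈ 2.697, σ ≈ 0.725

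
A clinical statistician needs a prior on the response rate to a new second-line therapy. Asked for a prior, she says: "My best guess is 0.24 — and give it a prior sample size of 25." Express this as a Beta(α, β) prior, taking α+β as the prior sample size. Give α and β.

Under the effective-sample-size interpretation, Beta(α, β) has prior mean α/(α+β) and prior sample size α+β.
So α+β = 25 and α/(α+β) = 0.24, giving α = 0.24·25 = 6 and β = 25 − 6 = 19.

α = 6, β = 19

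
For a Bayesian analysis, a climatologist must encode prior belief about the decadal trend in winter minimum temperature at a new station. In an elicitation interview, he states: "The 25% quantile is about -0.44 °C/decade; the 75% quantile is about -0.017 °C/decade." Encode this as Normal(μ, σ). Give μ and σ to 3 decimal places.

μ = -0.229, σ = 0.314

The p-quantile of Normal(μ,σ) is μ + z_p·σ, with z_{0.25} = -0.6745 and z_{0.75} = 0.6745.
Eliminate σ: μ = (z₂·x₁ − z₁·x₂)/(z₂ − z₁) = (0.6745·-0.44 − (-0.6745)·-0.017)/1.349 = -0.229.
Then σ = (x₂ − x₁)/(z₂ − z₁) = (-0.017 − -0.44)/1.349 = 0.314.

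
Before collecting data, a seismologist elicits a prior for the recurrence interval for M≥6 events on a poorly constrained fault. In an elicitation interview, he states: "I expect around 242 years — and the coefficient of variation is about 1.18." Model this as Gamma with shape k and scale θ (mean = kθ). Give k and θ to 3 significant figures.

For Gamma(k, scale θ): mean = kθ, variance = kθ², so CV = 1/√k.
CV = 1.18, hence k = 1/CV² = 0.718.
Then θ = mean/k = 242/0.718 = 337.

k ≈ 0.718, θ ≈ 337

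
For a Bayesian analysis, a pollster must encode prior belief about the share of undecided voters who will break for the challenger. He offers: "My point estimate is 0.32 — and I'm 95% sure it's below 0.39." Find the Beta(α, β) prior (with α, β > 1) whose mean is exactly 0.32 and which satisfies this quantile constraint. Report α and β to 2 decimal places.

α ≈ 40.00, β ≈ 85.00

With mean 0.32 fixed, write α = 0.32s, β = 0.68s where s = α+β.
Need P(θ < 0.39) = 0.95 under Beta(0.32s, 0.68s). Normal approximation: (q−m)/√(m(1−m)/s) ≈ z_{0.95} = 1.64, so s ≈ 0.32·0.68·(1.64)²/(0.39−0.32)² = 120.1.
At s = 120.1: P(θ<0.39) ≈ 0.947. Adjusting to match 0.95 gives s ≈ 124.99.
So α = 0.32·124.99 ≈ 40.00, β = 0.68·124.99 ≈ 85.00.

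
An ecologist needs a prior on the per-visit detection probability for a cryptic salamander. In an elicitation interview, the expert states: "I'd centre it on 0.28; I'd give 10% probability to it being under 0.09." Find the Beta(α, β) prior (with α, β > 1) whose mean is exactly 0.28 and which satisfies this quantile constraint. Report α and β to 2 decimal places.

α ≈ 1.99, β ≈ 5.12

With mean 0.28 fixed, write α = 0.28s, β = 0.72s where s = α+β.
Need P(θ < 0.09) = 0.1 under Beta(0.28s, 0.72s). Normal approximation: (q−m)/√(m(1−m)/s) ≈ z_{0.1} = -1.28, so s ≈ 0.28·0.72·(-1.28)²/(0.09−0.28)² = 9.2.
At s = 9.2: P(θ<0.09) ≈ 0.067. Adjusting to match 0.1 gives s ≈ 7.11.
So α = 0.28·7.11 ≈ 1.99, β = 0.72·7.11 ≈ 5.12.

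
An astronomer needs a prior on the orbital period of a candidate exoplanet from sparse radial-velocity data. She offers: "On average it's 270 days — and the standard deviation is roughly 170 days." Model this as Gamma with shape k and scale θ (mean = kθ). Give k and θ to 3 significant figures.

k ≈ 2.52, θ ≈ 107

For Gamma(k, scale θ): mean = kθ, variance = kθ², so CV = 1/√k.
CV = SD/mean = 170/270 = 0.6296, hence k = 1/CV² = 2.52.
Then θ = mean/k = 270/2.52 = 107.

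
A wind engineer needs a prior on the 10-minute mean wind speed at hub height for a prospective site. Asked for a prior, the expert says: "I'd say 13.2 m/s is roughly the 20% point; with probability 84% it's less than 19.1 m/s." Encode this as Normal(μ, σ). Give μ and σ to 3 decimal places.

For Normal(μ,σ), the p-quantile is μ + z_p·σ. Here z_{0.2} = -0.8416, z_{0.84} = 0.9945.
So 13.2 = μ − 0.8416σ and 19.1 = μ + 0.9945σ.
Subtracting: σ = (19.1 − 13.2)/(0.9945 − (-0.8416)) = 3.213.
Then μ = 13.2 − (-0.8416)·3.213 = 15.904.

μ = 15.904, σ = 3.213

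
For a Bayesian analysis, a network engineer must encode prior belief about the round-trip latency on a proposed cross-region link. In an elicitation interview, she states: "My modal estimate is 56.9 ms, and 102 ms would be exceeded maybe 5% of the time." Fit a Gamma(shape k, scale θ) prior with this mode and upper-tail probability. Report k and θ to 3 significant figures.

Gamma(k,θ) with k>1 has mode (k−1)θ, so θ = 56.9/(k−1).
Need P(X < 102) = 0.95 with θ tied to k this way. Start at k = 2, θ = 56.9: P(X<102) ≈ 0.535.
Too low — raise k to concentrate. Iterating converges to k ≈ 9.18.
Then θ = 56.9/(9.18−1) ≈ 6.95.

k ≈ 9.18, θ ≈ 6.95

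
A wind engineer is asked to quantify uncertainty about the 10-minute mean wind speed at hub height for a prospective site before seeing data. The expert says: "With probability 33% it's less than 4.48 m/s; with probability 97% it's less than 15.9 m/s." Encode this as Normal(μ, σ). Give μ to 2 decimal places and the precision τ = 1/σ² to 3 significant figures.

The p-quantile of Normal(μ,σ) is μ + z_p·σ, with z_{0.33} = -0.4399 and z_{0.97} = 1.881.
Eliminate σ: μ = (z₂·x₁ − z₁·x₂)/(z₂ − z₁) = (1.881·4.48 − (-0.4399)·15.9)/2.321 = 6.64.
Then σ = (x₂ − x₁)/(z₂ − z₁) = (15.9 − 4.48)/2.321 = 4.92.
Precision τ = 1/σ² = 1/4.921² = 0.0413.

μ = 6.64, τ = 0.0413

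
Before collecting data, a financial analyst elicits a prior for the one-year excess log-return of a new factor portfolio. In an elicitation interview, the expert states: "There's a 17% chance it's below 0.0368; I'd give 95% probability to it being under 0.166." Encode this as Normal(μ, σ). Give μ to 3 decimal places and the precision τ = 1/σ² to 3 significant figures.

The p-quantile of Normal(μ,σ) is μ + z_p·σ, with z_{0.17} = -0.9542 and z_{0.95} = 1.645.
Eliminate σ: μ = (z₂·x₁ − z₁·x₂)/(z₂ − z₁) = (1.645·0.0368 − (-0.9542)·0.166)/2.599 = 0.084.
Then σ = (x₂ − x₁)/(z₂ − z₁) = (0.166 − 0.0368)/2.599 = 0.050.
Precision τ = 1/σ² = 1/0.04971² = 405.

μ = 0.084, τ = 405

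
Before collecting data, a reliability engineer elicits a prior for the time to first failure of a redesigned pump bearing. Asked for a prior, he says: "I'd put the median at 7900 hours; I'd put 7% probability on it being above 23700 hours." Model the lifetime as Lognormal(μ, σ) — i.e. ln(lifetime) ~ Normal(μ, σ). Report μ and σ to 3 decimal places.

μ ≈ 8.975, σ ≈ 0.744

If T ~ Lognormal(μ,σ) then ln T ~ Normal(μ,σ), so the p-quantile of ln T is μ + z_p·σ.
ln(7900) = 8.975 and ln(23700) = 10.07; z_{0.5} = 0, z_{0.93} = 1.476.
σ = (10.07 − 8.975)/(1.476 − (0)) = 0.744.
μ = 8.975 − (0)·0.744 = 8.975.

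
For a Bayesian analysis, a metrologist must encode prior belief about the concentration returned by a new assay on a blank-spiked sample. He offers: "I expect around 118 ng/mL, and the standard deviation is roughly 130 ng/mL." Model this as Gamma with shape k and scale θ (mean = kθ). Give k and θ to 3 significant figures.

k ≈ 0.824, θ ≈ 143

For Gamma(k, scale θ): mean = kθ, variance = kθ², so CV = 1/√k.
CV = SD/mean = 130/118 = 1.102, hence k = 1/CV² = 0.824.
Then θ = mean/k = 118/0.824 = 143.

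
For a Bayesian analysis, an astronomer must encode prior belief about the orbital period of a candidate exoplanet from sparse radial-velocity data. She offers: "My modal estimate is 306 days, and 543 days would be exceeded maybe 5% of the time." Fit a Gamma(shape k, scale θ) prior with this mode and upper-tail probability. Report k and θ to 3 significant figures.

k ≈ 9.48, θ ≈ 36.1

Gamma(k,θ) with k>1 has mode (k−1)θ, so θ = 306/(k−1).
Need P(X < 543) = 0.95 with θ tied to k this way. Start at k = 2, θ = 306: P(X<543) ≈ 0.530.
Too low — raise k to concentrate. Iterating converges to k ≈ 9.48.
Then θ = 306/(9.48−1) ≈ 36.1.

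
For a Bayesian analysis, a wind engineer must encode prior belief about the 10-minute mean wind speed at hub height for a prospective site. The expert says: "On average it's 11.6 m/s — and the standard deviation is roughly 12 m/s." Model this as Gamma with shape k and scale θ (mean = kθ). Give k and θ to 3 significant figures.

For Gamma(k, scale θ): mean = kθ, variance = kθ², so CV = 1/√k.
CV = SD/mean = 12/11.6 = 1.034, hence k = 1/CV² = 0.934.
Then θ = mean/k = 11.6/0.934 = 12.4.

k ≈ 0.934, θ ≈ 12.4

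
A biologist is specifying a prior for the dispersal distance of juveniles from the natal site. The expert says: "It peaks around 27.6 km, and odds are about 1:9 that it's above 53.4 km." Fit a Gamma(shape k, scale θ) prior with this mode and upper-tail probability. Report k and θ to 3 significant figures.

k ≈ 5.39, θ ≈ 6.28

Gamma(k,θ) with k>1 has mode (k−1)θ, so θ = 27.6/(k−1).
Need P(X < 53.4) = 0.9 with θ tied to k this way. Start at k = 2, θ = 27.6: P(X<53.4) ≈ 0.576.
Too low — raise k to concentrate. Iterating converges to k ≈ 5.39.
Then θ = 27.6/(5.39−1) ≈ 6.28.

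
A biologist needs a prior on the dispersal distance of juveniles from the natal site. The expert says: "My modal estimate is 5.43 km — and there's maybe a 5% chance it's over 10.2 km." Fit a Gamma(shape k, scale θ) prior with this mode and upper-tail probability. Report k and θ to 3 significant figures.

Gamma(k,θ) with k>1 has mode (k−1)θ, so θ = 5.43/(k−1).
Need P(X < 10.2) = 0.95 with θ tied to k this way. Start at k = 2, θ = 5.43: P(X<10.2) ≈ 0.560.
Too low — raise k to concentrate. Iterating converges to k ≈ 8.
Then θ = 5.43/(8−1) ≈ 0.776.

k ≈ 8, θ ≈ 0.776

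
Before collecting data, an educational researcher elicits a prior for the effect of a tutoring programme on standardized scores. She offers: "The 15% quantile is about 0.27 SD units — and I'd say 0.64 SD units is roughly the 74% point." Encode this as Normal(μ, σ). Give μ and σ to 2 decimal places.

The p-quantile of Normal(μ,σ) is μ + z_p·σ, with z_{0.15} = -1.036 and z_{0.74} = 0.6433.
Eliminate σ: μ = (z₂·x₁ − z₁·x₂)/(z₂ − z₁) = (0.6433·0.27 − (-1.036)·0.64)/1.68 = 0.50.
Then σ = (x₂ − x₁)/(z₂ − z₁) = (0.64 − 0.27)/1.68 = 0.22.

μ = 0.50, σ = 0.22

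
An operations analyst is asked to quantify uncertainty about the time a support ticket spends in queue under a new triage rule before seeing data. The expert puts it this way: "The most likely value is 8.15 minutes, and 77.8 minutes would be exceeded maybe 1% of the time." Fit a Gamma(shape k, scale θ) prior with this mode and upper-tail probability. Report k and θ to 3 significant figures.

Gamma(k,θ) with k>1 has mode (k−1)θ, so θ = 8.15/(k−1).
Need P(X < 77.8) = 0.99 with θ tied to k this way. Start at k = 2, θ = 8.15: P(X<77.8) ≈ 0.999.
Too high — lower k to spread out. Iterating converges to k ≈ 1.62.
Then θ = 8.15/(1.62−1) ≈ 13.2.

k ≈ 1.62, θ ≈ 13.2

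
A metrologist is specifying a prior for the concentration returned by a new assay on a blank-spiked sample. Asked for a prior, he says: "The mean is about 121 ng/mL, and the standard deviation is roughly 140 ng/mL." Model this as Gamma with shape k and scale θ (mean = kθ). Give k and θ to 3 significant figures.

k ≈ 0.747, θ ≈ 162

For Gamma(k, scale θ): mean = kθ, variance = kθ², so CV = 1/√k.
CV = SD/mean = 140/121 = 1.157, hence k = 1/CV² = 0.747.
Then θ = mean/k = 121/0.747 = 162.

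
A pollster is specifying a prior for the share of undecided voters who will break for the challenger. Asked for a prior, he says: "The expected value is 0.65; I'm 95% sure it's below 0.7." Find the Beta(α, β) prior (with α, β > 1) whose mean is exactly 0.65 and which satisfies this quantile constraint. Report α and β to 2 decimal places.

With mean 0.65 fixed, write α = 0.65s, β = 0.35s where s = α+β.
Need P(θ < 0.7) = 0.95 under Beta(0.65s, 0.35s). Normal approximation: (q−m)/√(m(1−m)/s) ≈ z_{0.95} = 1.64, so s ≈ 0.65·0.35·(1.64)²/(0.7−0.65)² = 246.2.
At s = 246.2: P(θ<0.7) ≈ 0.953. Adjusting to match 0.95 gives s ≈ 238.34.
So α = 0.65·238.34 ≈ 154.92, β = 0.35·238.34 ≈ 83.42.

α ≈ 154.92, β ≈ 83.42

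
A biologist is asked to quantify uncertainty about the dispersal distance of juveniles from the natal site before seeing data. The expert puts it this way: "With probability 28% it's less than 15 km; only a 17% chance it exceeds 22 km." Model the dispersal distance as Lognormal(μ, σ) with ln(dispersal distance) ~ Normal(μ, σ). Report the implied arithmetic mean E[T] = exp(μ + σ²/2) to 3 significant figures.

If T ~ Lognormal(μ,σ) then ln T ~ Normal(μ,σ), so the p-quantile of ln T is μ + z_p·σ.
ln(15) = 2.708 and ln(22) = 3.091; z_{0.28} = -0.5828, z_{0.83} = 0.9542.
σ = (3.091 − 2.708)/(0.9542 − (-0.5828)) = 0.249.
μ = 2.708 − (-0.5828)·0.249 = 2.853.
E[T] = exp(μ + σ²/2) = exp(2.853 + 0.0310) = 17.9 km.

E[T] ≈ 17.9 km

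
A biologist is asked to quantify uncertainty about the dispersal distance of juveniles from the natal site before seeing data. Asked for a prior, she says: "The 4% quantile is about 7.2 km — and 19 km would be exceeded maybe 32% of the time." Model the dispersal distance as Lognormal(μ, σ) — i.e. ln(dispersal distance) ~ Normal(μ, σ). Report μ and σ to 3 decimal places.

If T ~ Lognormal(μ,σ) then ln T ~ Normal(μ,σ), so the p-quantile of ln T is μ + z_p·σ.
ln(7.2) = 1.974 and ln(19) = 2.944; z_{0.04} = -1.751, z_{0.68} = 0.4677.
σ = (2.944 − 1.974)/(0.4677 − (-1.751)) = 0.437.
μ = 1.974 − (-1.751)·0.437 = 2.740.

μ ≈ 2.740, σ ≈ 0.437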